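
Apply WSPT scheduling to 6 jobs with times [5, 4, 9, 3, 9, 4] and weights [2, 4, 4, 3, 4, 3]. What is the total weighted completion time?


Compute p/w ratios and sort ascending (WSPT): [(4, 4), (3, 3), (4, 3), (9, 4), (9, 4), (5, 2)]
Compute weighted completion times:
  Job (p=4,w=4): C=4, w*C=4*4=16
  Job (p=3,w=3): C=7, w*C=3*7=21
  Job (p=4,w=3): C=11, w*C=3*11=33
  Job (p=9,w=4): C=20, w*C=4*20=80
  Job (p=9,w=4): C=29, w*C=4*29=116
  Job (p=5,w=2): C=34, w*C=2*34=68
Total weighted completion time = 334

334


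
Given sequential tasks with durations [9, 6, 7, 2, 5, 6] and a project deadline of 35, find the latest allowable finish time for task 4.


LF(activity 4) = deadline - sum of successor durations
Successors: activities 5 through 6 with durations [5, 6]
Sum of successor durations = 11
LF = 35 - 11 = 24

24


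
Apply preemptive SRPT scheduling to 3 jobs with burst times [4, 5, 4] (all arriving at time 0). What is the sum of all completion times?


Since all jobs arrive at t=0, SRPT equals SPT ordering.
SPT order: [4, 4, 5]
Completion times:
  Job 1: p=4, C=4
  Job 2: p=4, C=8
  Job 3: p=5, C=13
Total completion time = 4 + 8 + 13 = 25

25


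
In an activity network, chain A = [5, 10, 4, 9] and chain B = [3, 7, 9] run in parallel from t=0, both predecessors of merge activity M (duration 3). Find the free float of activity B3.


ES(B3) = sum of predecessors on chain B = 10
EF(B3) = ES + duration = 10 + 9 = 19
Successor of B3 is M. ES(M) = max(sum(A), sum(B)) = max(28, 19) = 28
Free float = ES(successor) - EF(current) = 28 - 19 = 9

9


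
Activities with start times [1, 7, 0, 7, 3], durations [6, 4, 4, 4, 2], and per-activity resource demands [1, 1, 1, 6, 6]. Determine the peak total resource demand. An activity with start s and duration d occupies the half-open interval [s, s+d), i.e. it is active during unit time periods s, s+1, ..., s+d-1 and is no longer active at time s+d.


Each activity i is active on [start_i, start_i + duration_i).
Compute total resource usage per time slot:
  t=0: active resources = [1], total = 1
  t=1: active resources = [1, 1], total = 2
  t=2: active resources = [1, 1], total = 2
  t=3: active resources = [1, 1, 6], total = 8
  t=4: active resources = [1, 6], total = 7
  t=5: active resources = [1], total = 1
  t=6: active resources = [1], total = 1
  t=7: active resources = [1, 6], total = 7
  t=8: active resources = [1, 6], total = 7
  t=9: active resources = [1, 6], total = 7
  t=10: active resources = [1, 6], total = 7
Peak resource demand = 8

8


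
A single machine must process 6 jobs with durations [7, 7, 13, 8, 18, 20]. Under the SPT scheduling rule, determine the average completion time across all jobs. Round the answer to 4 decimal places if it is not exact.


Sort jobs by processing time (SPT order): [7, 7, 8, 13, 18, 20]
Compute completion times sequentially:
  Job 1: processing = 7, completes at 7
  Job 2: processing = 7, completes at 14
  Job 3: processing = 8, completes at 22
  Job 4: processing = 13, completes at 35
  Job 5: processing = 18, completes at 53
  Job 6: processing = 20, completes at 73
Sum of completion times = 204
Average completion time = 204/6 = 34.0

34.0


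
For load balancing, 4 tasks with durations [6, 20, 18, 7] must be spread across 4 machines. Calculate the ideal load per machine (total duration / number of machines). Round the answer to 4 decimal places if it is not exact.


Total processing time = 6 + 20 + 18 + 7 = 51
Number of machines = 4
Ideal balanced load = 51 / 4 = 12.75

12.75


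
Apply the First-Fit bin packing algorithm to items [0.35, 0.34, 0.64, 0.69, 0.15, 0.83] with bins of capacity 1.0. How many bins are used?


Place items sequentially using First-Fit:
  Item 0.35 -> new Bin 1
  Item 0.34 -> Bin 1 (now 0.69)
  Item 0.64 -> new Bin 2
  Item 0.69 -> new Bin 3
  Item 0.15 -> Bin 1 (now 0.84)
  Item 0.83 -> new Bin 4
Total bins used = 4

4


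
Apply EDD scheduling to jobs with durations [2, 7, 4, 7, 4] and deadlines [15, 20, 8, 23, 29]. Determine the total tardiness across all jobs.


Sort by due date (EDD order): [(4, 8), (2, 15), (7, 20), (7, 23), (4, 29)]
Compute completion times and tardiness:
  Job 1: p=4, d=8, C=4, tardiness=max(0,4-8)=0
  Job 2: p=2, d=15, C=6, tardiness=max(0,6-15)=0
  Job 3: p=7, d=20, C=13, tardiness=max(0,13-20)=0
  Job 4: p=7, d=23, C=20, tardiness=max(0,20-23)=0
  Job 5: p=4, d=29, C=24, tardiness=max(0,24-29)=0
Total tardiness = 0

0


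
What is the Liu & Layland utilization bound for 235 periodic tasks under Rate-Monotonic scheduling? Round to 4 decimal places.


Compute 2^(1/235) = 1.0029539167
Subtract 1: 1.0029539167 - 1 = 0.0029539167
Multiply by n: 235 * 0.0029539167 = 0.6941704245
Round to 4 dp: 0.6942

0.6942


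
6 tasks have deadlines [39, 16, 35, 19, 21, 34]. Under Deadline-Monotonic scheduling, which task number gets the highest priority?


Sort tasks by relative deadline (ascending):
  Task 2: deadline = 16
  Task 4: deadline = 19
  Task 5: deadline = 21
  Task 6: deadline = 34
  Task 3: deadline = 35
  Task 1: deadline = 39
Priority order (highest first): [2, 4, 5, 6, 3, 1]
Highest priority task = 2

2


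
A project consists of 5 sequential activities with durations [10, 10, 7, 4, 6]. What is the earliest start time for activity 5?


Activity 5 starts after activities 1 through 4 complete.
Predecessor durations: [10, 10, 7, 4]
ES = 10 + 10 + 7 + 4 = 31

31


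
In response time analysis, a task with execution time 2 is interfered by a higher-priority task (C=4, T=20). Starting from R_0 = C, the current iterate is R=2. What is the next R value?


R_next = C + ceil(R_prev / T_hp) * C_hp
ceil(2 / 20) = ceil(0.1) = 1
Interference = 1 * 4 = 4
R_next = 2 + 4 = 6

6


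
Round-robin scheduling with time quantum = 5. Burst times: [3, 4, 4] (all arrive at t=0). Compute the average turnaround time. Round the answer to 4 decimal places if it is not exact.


Time quantum = 5
Execution trace:
  J1 runs 3 units, time = 3
  J2 runs 4 units, time = 7
  J3 runs 4 units, time = 11
Finish times: [3, 7, 11]
Average turnaround = 21/3 = 7.0

7.0


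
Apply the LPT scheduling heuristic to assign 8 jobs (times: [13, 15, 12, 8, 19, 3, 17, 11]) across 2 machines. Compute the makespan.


Sort jobs in decreasing order (LPT): [19, 17, 15, 13, 12, 11, 8, 3]
Assign each job to the least loaded machine:
  Machine 1: jobs [19, 13, 12, 3], load = 47
  Machine 2: jobs [17, 15, 11, 8], load = 51
Makespan = max load = 51

51


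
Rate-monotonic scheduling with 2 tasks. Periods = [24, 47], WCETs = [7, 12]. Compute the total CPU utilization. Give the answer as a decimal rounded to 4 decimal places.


Compute individual utilizations (exact fractions):
  Task 1: C/T = 7/24 (approx. 0.2917)
  Task 2: C/T = 12/47 (approx. 0.2553)
Total utilization U = 7/24 + 12/47 = 617/1128
Rounded to 4 decimal places: U = 0.5470
RM (Liu & Layland) bound for 2 tasks = 0.828427; compare with U = 617/1128 (approx. 0.546986)
U <= bound, so schedulable by RM sufficient condition.

0.5470


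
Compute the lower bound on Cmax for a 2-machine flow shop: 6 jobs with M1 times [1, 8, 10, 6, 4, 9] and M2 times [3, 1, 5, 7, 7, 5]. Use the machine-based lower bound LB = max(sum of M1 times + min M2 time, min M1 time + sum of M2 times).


LB1 = sum(M1 times) + min(M2 times) = 38 + 1 = 39
LB2 = min(M1 times) + sum(M2 times) = 1 + 28 = 29
Lower bound = max(LB1, LB2) = max(39, 29) = 39

39


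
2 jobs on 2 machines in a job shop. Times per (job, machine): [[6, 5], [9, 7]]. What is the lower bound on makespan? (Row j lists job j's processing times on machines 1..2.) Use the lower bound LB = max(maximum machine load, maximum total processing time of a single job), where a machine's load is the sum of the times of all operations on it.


Machine loads:
  Machine 1: 6 + 9 = 15
  Machine 2: 5 + 7 = 12
Max machine load = 15
Job totals:
  Job 1: 11
  Job 2: 16
Max job total = 16
Lower bound = max(15, 16) = 16

16


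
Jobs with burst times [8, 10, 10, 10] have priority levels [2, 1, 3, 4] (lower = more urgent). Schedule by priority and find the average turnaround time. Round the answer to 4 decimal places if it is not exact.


Sort by priority (ascending = highest first):
Order: [(1, 10), (2, 8), (3, 10), (4, 10)]
Completion times:
  Priority 1, burst=10, C=10
  Priority 2, burst=8, C=18
  Priority 3, burst=10, C=28
  Priority 4, burst=10, C=38
Average turnaround = 94/4 = 23.5

23.5


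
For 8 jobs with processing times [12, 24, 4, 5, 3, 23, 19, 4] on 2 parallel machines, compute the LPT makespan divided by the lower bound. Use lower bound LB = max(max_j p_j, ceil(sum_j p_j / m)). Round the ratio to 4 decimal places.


LPT order: [24, 23, 19, 12, 5, 4, 4, 3]
Machine loads after assignment: [48, 46]
LPT makespan = 48
Lower bound = max(max_job, ceil(total/2)) = max(24, 47) = 47
Ratio = 48 / 47 = 1.0213

1.0213


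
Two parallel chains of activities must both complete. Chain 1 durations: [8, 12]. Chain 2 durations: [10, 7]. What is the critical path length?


Path A total = 8 + 12 = 20
Path B total = 10 + 7 = 17
Critical path = longest path = max(20, 17) = 20

20


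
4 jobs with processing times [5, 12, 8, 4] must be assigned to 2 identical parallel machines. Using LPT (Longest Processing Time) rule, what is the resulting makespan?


Sort jobs in decreasing order (LPT): [12, 8, 5, 4]
Assign each job to the least loaded machine:
  Machine 1: jobs [12, 4], load = 16
  Machine 2: jobs [8, 5], load = 13
Makespan = max load = 16

16


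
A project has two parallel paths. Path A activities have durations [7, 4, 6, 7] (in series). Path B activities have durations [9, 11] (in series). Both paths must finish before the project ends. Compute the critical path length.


Path A total = 7 + 4 + 6 + 7 = 24
Path B total = 9 + 11 = 20
Critical path = longest path = max(24, 20) = 24

24


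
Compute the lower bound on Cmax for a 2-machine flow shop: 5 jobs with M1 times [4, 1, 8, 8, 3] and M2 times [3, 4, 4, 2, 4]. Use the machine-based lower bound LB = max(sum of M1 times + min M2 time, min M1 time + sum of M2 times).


LB1 = sum(M1 times) + min(M2 times) = 24 + 2 = 26
LB2 = min(M1 times) + sum(M2 times) = 1 + 17 = 18
Lower bound = max(LB1, LB2) = max(26, 18) = 26

26


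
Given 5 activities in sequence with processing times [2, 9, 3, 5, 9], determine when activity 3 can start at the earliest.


Activity 3 starts after activities 1 through 2 complete.
Predecessor durations: [2, 9]
ES = 2 + 9 = 11

11


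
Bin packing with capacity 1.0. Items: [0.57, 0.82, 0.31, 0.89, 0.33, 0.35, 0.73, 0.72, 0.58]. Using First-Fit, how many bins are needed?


Place items sequentially using First-Fit:
  Item 0.57 -> new Bin 1
  Item 0.82 -> new Bin 2
  Item 0.31 -> Bin 1 (now 0.88)
  Item 0.89 -> new Bin 3
  Item 0.33 -> new Bin 4
  Item 0.35 -> Bin 4 (now 0.68)
  Item 0.73 -> new Bin 5
  Item 0.72 -> new Bin 6
  Item 0.58 -> new Bin 7
Total bins used = 7

7


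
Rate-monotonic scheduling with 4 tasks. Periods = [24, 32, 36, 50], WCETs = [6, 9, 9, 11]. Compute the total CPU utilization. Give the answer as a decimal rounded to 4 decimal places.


Compute individual utilizations (exact fractions):
  Task 1: C/T = 6/24 = 1/4 (approx. 0.25)
  Task 2: C/T = 9/32 (approx. 0.2813)
  Task 3: C/T = 9/36 = 1/4 (approx. 0.25)
  Task 4: C/T = 11/50 (approx. 0.22)
Total utilization U = 1/4 + 9/32 + 1/4 + 11/50 = 801/800
Rounded to 4 decimal places: U = 1.0013
RM (Liu & Layland) bound for 4 tasks = 0.756828; compare with U = 801/800 (approx. 1.001250)
U > 1, so the task set is not schedulable (processor overloaded).

1.0013


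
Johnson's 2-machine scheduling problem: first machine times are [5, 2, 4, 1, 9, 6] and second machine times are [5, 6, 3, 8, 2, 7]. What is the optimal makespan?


Apply Johnson's rule:
  Group 1 (a <= b): [(4, 1, 8), (2, 2, 6), (1, 5, 5), (6, 6, 7)]
  Group 2 (a > b): [(3, 4, 3), (5, 9, 2)]
Optimal job order: [4, 2, 1, 6, 3, 5]
Schedule:
  Job 4: M1 done at 1, M2 done at 9
  Job 2: M1 done at 3, M2 done at 15
  Job 1: M1 done at 8, M2 done at 20
  Job 6: M1 done at 14, M2 done at 27
  Job 3: M1 done at 18, M2 done at 30
  Job 5: M1 done at 27, M2 done at 32
Makespan = 32

32


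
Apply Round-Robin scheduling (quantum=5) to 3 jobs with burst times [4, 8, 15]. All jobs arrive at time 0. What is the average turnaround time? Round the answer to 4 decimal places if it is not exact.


Time quantum = 5
Execution trace:
  J1 runs 4 units, time = 4
  J2 runs 5 units, time = 9
  J3 runs 5 units, time = 14
  J2 runs 3 units, time = 17
  J3 runs 5 units, time = 22
  J3 runs 5 units, time = 27
Finish times: [4, 17, 27]
Average turnaround = 48/3 = 16.0

16.0


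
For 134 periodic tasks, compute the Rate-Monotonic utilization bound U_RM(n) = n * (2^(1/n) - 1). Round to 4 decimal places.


Compute 2^(1/134) = 1.0051861419
Subtract 1: 1.0051861419 - 1 = 0.0051861419
Multiply by n: 134 * 0.0051861419 = 0.6949430146
Round to 4 dp: 0.6949

0.6949


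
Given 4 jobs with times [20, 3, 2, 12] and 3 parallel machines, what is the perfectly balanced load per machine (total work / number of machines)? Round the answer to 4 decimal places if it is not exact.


Total processing time = 20 + 3 + 2 + 12 = 37
Number of machines = 3
Ideal balanced load = 37 / 3 = 12.3333

12.3333


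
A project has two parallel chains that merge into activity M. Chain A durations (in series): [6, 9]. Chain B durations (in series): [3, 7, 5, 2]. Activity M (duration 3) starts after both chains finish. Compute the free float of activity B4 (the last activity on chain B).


ES(B4) = sum of predecessors on chain B = 15
EF(B4) = ES + duration = 15 + 2 = 17
Successor of B4 is M. ES(M) = max(sum(A), sum(B)) = max(15, 17) = 17
Free float = ES(successor) - EF(current) = 17 - 17 = 0

0


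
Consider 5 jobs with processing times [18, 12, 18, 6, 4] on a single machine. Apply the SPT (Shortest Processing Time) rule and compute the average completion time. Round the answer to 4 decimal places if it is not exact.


Sort jobs by processing time (SPT order): [4, 6, 12, 18, 18]
Compute completion times sequentially:
  Job 1: processing = 4, completes at 4
  Job 2: processing = 6, completes at 10
  Job 3: processing = 12, completes at 22
  Job 4: processing = 18, completes at 40
  Job 5: processing = 18, completes at 58
Sum of completion times = 134
Average completion time = 134/5 = 26.8

26.8


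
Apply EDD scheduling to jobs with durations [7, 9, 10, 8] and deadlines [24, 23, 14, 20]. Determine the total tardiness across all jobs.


Sort by due date (EDD order): [(10, 14), (8, 20), (9, 23), (7, 24)]
Compute completion times and tardiness:
  Job 1: p=10, d=14, C=10, tardiness=max(0,10-14)=0
  Job 2: p=8, d=20, C=18, tardiness=max(0,18-20)=0
  Job 3: p=9, d=23, C=27, tardiness=max(0,27-23)=4
  Job 4: p=7, d=24, C=34, tardiness=max(0,34-24)=10
Total tardiness = 14

14


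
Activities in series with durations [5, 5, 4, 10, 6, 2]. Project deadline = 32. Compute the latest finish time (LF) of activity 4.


LF(activity 4) = deadline - sum of successor durations
Successors: activities 5 through 6 with durations [6, 2]
Sum of successor durations = 8
LF = 32 - 8 = 24

24


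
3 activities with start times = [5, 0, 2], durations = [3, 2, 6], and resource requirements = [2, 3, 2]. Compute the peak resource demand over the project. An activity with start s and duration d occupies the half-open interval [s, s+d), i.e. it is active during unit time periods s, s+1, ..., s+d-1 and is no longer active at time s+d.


Each activity i is active on [start_i, start_i + duration_i).
Compute total resource usage per time slot:
  t=0: active resources = [3], total = 3
  t=1: active resources = [3], total = 3
  t=2: active resources = [2], total = 2
  t=3: active resources = [2], total = 2
  t=4: active resources = [2], total = 2
  t=5: active resources = [2, 2], total = 4
  t=6: active resources = [2, 2], total = 4
  t=7: active resources = [2, 2], total = 4
Peak resource demand = 4

4


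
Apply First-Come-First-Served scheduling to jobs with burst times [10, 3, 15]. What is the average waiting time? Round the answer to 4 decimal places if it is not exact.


FCFS order (as given): [10, 3, 15]
Waiting times:
  Job 1: wait = 0
  Job 2: wait = 10
  Job 3: wait = 13
Sum of waiting times = 23
Average waiting time = 23/3 = 7.6667

7.6667


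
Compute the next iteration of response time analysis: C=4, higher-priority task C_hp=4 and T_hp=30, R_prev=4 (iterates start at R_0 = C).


R_next = C + ceil(R_prev / T_hp) * C_hp
ceil(4 / 30) = ceil(0.1333) = 1
Interference = 1 * 4 = 4
R_next = 4 + 4 = 8

8


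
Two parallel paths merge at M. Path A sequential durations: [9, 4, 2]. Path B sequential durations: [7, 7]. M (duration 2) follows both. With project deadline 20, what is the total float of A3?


Forward pass: ES(A3) = sum of predecessors on chain A = 13
EF = ES + duration = 13 + 2 = 15
Backward pass: LF(M) = deadline = 20; LS(M) = 20 - 2 = 18
LF(A3) = LS(M) - sum(successors on chain A) = 18 - 0 = 18
LS = LF - duration = 18 - 2 = 16
Total float = LS - ES = 16 - 13 = 3

3


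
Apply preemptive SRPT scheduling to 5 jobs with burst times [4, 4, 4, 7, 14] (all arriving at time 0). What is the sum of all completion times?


Since all jobs arrive at t=0, SRPT equals SPT ordering.
SPT order: [4, 4, 4, 7, 14]
Completion times:
  Job 1: p=4, C=4
  Job 2: p=4, C=8
  Job 3: p=4, C=12
  Job 4: p=7, C=19
  Job 5: p=14, C=33
Total completion time = 4 + 8 + 12 + 19 + 33 = 76

76


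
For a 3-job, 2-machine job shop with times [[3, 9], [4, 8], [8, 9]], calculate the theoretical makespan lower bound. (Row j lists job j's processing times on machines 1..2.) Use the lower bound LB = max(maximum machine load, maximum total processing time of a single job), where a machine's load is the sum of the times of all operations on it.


Machine loads:
  Machine 1: 3 + 4 + 8 = 15
  Machine 2: 9 + 8 + 9 = 26
Max machine load = 26
Job totals:
  Job 1: 12
  Job 2: 12
  Job 3: 17
Max job total = 17
Lower bound = max(26, 17) = 26

26


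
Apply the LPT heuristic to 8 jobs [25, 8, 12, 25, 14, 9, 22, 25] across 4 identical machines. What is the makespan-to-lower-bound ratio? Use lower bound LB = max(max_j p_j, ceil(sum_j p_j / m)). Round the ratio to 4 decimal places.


LPT order: [25, 25, 25, 22, 14, 12, 9, 8]
Machine loads after assignment: [37, 34, 33, 36]
LPT makespan = 37
Lower bound = max(max_job, ceil(total/4)) = max(25, 35) = 35
Ratio = 37 / 35 = 1.0571

1.0571


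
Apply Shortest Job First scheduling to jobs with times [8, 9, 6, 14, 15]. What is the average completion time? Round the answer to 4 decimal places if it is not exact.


SJF order (ascending): [6, 8, 9, 14, 15]
Completion times:
  Job 1: burst=6, C=6
  Job 2: burst=8, C=14
  Job 3: burst=9, C=23
  Job 4: burst=14, C=37
  Job 5: burst=15, C=52
Average completion = 132/5 = 26.4

26.4


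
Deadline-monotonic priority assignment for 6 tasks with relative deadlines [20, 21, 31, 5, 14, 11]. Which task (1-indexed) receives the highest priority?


Sort tasks by relative deadline (ascending):
  Task 4: deadline = 5
  Task 6: deadline = 11
  Task 5: deadline = 14
  Task 1: deadline = 20
  Task 2: deadline = 21
  Task 3: deadline = 31
Priority order (highest first): [4, 6, 5, 1, 2, 3]
Highest priority task = 4

4


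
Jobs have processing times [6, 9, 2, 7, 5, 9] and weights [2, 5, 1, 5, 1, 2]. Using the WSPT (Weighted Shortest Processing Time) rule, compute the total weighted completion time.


Compute p/w ratios and sort ascending (WSPT): [(7, 5), (9, 5), (2, 1), (6, 2), (9, 2), (5, 1)]
Compute weighted completion times:
  Job (p=7,w=5): C=7, w*C=5*7=35
  Job (p=9,w=5): C=16, w*C=5*16=80
  Job (p=2,w=1): C=18, w*C=1*18=18
  Job (p=6,w=2): C=24, w*C=2*24=48
  Job (p=9,w=2): C=33, w*C=2*33=66
  Job (p=5,w=1): C=38, w*C=1*38=38
Total weighted completion time = 285

285


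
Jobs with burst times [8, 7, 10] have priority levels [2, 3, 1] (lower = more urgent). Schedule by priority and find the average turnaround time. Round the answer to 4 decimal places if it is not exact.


Sort by priority (ascending = highest first):
Order: [(1, 10), (2, 8), (3, 7)]
Completion times:
  Priority 1, burst=10, C=10
  Priority 2, burst=8, C=18
  Priority 3, burst=7, C=25
Average turnaround = 53/3 = 17.6667

17.6667


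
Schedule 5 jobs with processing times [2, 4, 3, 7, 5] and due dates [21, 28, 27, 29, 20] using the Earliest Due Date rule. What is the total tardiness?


Sort by due date (EDD order): [(5, 20), (2, 21), (3, 27), (4, 28), (7, 29)]
Compute completion times and tardiness:
  Job 1: p=5, d=20, C=5, tardiness=max(0,5-20)=0
  Job 2: p=2, d=21, C=7, tardiness=max(0,7-21)=0
  Job 3: p=3, d=27, C=10, tardiness=max(0,10-27)=0
  Job 4: p=4, d=28, C=14, tardiness=max(0,14-28)=0
  Job 5: p=7, d=29, C=21, tardiness=max(0,21-29)=0
Total tardiness = 0

0


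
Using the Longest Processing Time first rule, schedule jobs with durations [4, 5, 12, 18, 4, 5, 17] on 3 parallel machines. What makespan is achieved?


Sort jobs in decreasing order (LPT): [18, 17, 12, 5, 5, 4, 4]
Assign each job to the least loaded machine:
  Machine 1: jobs [18, 4], load = 22
  Machine 2: jobs [17, 5], load = 22
  Machine 3: jobs [12, 5, 4], load = 21
Makespan = max load = 22

22


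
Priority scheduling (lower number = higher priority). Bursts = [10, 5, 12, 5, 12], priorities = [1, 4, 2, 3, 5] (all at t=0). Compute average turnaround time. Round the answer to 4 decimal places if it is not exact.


Sort by priority (ascending = highest first):
Order: [(1, 10), (2, 12), (3, 5), (4, 5), (5, 12)]
Completion times:
  Priority 1, burst=10, C=10
  Priority 2, burst=12, C=22
  Priority 3, burst=5, C=27
  Priority 4, burst=5, C=32
  Priority 5, burst=12, C=44
Average turnaround = 135/5 = 27.0

27.0


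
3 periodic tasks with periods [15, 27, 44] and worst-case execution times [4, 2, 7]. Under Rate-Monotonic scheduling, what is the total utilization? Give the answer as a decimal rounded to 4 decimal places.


Compute individual utilizations (exact fractions):
  Task 1: C/T = 4/15 (approx. 0.2667)
  Task 2: C/T = 2/27 (approx. 0.0741)
  Task 3: C/T = 7/44 (approx. 0.1591)
Total utilization U = 4/15 + 2/27 + 7/44 = 2969/5940
Rounded to 4 decimal places: U = 0.4998
RM (Liu & Layland) bound for 3 tasks = 0.779763; compare with U = 2969/5940 (approx. 0.499832)
U <= bound, so schedulable by RM sufficient condition.

0.4998


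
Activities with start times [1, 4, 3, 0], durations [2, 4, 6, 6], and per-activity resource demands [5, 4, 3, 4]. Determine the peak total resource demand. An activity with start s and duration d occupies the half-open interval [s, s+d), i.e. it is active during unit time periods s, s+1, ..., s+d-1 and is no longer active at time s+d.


Each activity i is active on [start_i, start_i + duration_i).
Compute total resource usage per time slot:
  t=0: active resources = [4], total = 4
  t=1: active resources = [5, 4], total = 9
  t=2: active resources = [5, 4], total = 9
  t=3: active resources = [3, 4], total = 7
  t=4: active resources = [4, 3, 4], total = 11
  t=5: active resources = [4, 3, 4], total = 11
  t=6: active resources = [4, 3], total = 7
  t=7: active resources = [4, 3], total = 7
  t=8: active resources = [3], total = 3
Peak resource demand = 11

11


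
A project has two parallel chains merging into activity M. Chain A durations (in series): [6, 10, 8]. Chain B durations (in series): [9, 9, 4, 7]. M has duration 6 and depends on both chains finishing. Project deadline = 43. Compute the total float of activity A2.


Forward pass: ES(A2) = sum of predecessors on chain A = 6
EF = ES + duration = 6 + 10 = 16
Backward pass: LF(M) = deadline = 43; LS(M) = 43 - 6 = 37
LF(A2) = LS(M) - sum(successors on chain A) = 37 - 8 = 29
LS = LF - duration = 29 - 10 = 19
Total float = LS - ES = 19 - 6 = 13

13


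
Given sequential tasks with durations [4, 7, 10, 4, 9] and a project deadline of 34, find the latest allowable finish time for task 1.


LF(activity 1) = deadline - sum of successor durations
Successors: activities 2 through 5 with durations [7, 10, 4, 9]
Sum of successor durations = 30
LF = 34 - 30 = 4

4


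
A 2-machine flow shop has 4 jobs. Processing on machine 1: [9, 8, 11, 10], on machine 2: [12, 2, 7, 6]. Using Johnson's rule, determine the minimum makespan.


Apply Johnson's rule:
  Group 1 (a <= b): [(1, 9, 12)]
  Group 2 (a > b): [(3, 11, 7), (4, 10, 6), (2, 8, 2)]
Optimal job order: [1, 3, 4, 2]
Schedule:
  Job 1: M1 done at 9, M2 done at 21
  Job 3: M1 done at 20, M2 done at 28
  Job 4: M1 done at 30, M2 done at 36
  Job 2: M1 done at 38, M2 done at 40
Makespan = 40

40


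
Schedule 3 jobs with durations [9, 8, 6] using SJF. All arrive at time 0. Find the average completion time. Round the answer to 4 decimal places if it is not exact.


SJF order (ascending): [6, 8, 9]
Completion times:
  Job 1: burst=6, C=6
  Job 2: burst=8, C=14
  Job 3: burst=9, C=23
Average completion = 43/3 = 14.3333

14.3333


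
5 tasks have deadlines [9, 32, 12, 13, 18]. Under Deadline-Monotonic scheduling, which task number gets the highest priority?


Sort tasks by relative deadline (ascending):
  Task 1: deadline = 9
  Task 3: deadline = 12
  Task 4: deadline = 13
  Task 5: deadline = 18
  Task 2: deadline = 32
Priority order (highest first): [1, 3, 4, 5, 2]
Highest priority task = 1

1


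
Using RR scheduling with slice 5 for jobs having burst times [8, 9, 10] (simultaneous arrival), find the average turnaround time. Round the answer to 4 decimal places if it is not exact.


Time quantum = 5
Execution trace:
  J1 runs 5 units, time = 5
  J2 runs 5 units, time = 10
  J3 runs 5 units, time = 15
  J1 runs 3 units, time = 18
  J2 runs 4 units, time = 22
  J3 runs 5 units, time = 27
Finish times: [18, 22, 27]
Average turnaround = 67/3 = 22.3333

22.3333


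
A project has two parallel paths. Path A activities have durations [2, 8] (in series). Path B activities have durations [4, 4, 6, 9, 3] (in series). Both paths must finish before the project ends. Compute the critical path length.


Path A total = 2 + 8 = 10
Path B total = 4 + 4 + 6 + 9 + 3 = 26
Critical path = longest path = max(10, 26) = 26

26


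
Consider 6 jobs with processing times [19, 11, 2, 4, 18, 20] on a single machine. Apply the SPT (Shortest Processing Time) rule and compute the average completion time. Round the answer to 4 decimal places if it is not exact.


Sort jobs by processing time (SPT order): [2, 4, 11, 18, 19, 20]
Compute completion times sequentially:
  Job 1: processing = 2, completes at 2
  Job 2: processing = 4, completes at 6
  Job 3: processing = 11, completes at 17
  Job 4: processing = 18, completes at 35
  Job 5: processing = 19, completes at 54
  Job 6: processing = 20, completes at 74
Sum of completion times = 188
Average completion time = 188/6 = 31.3333

31.3333


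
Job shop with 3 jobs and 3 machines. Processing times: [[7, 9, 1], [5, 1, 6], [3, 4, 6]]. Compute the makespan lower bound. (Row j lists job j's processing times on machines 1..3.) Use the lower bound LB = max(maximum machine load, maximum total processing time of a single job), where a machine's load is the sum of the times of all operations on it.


Machine loads:
  Machine 1: 7 + 5 + 3 = 15
  Machine 2: 9 + 1 + 4 = 14
  Machine 3: 1 + 6 + 6 = 13
Max machine load = 15
Job totals:
  Job 1: 17
  Job 2: 12
  Job 3: 13
Max job total = 17
Lower bound = max(15, 17) = 17

17


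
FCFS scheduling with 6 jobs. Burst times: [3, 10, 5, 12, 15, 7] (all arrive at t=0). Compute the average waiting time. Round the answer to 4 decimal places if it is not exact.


FCFS order (as given): [3, 10, 5, 12, 15, 7]
Waiting times:
  Job 1: wait = 0
  Job 2: wait = 3
  Job 3: wait = 13
  Job 4: wait = 18
  Job 5: wait = 30
  Job 6: wait = 45
Sum of waiting times = 109
Average waiting time = 109/6 = 18.1667

18.1667


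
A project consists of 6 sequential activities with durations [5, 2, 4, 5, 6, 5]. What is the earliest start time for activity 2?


Activity 2 starts after activities 1 through 1 complete.
Predecessor durations: [5]
ES = 5 = 5

5


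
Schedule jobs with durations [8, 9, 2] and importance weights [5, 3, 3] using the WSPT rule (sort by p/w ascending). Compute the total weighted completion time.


Compute p/w ratios and sort ascending (WSPT): [(2, 3), (8, 5), (9, 3)]
Compute weighted completion times:
  Job (p=2,w=3): C=2, w*C=3*2=6
  Job (p=8,w=5): C=10, w*C=5*10=50
  Job (p=9,w=3): C=19, w*C=3*19=57
Total weighted completion time = 113

113


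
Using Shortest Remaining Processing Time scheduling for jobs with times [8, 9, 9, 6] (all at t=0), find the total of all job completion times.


Since all jobs arrive at t=0, SRPT equals SPT ordering.
SPT order: [6, 8, 9, 9]
Completion times:
  Job 1: p=6, C=6
  Job 2: p=8, C=14
  Job 3: p=9, C=23
  Job 4: p=9, C=32
Total completion time = 6 + 14 + 23 + 32 = 75

75


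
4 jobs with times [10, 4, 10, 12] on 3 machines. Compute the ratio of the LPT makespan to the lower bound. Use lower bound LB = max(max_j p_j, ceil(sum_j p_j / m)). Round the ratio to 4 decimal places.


LPT order: [12, 10, 10, 4]
Machine loads after assignment: [12, 14, 10]
LPT makespan = 14
Lower bound = max(max_job, ceil(total/3)) = max(12, 12) = 12
Ratio = 14 / 12 = 1.1667

1.1667


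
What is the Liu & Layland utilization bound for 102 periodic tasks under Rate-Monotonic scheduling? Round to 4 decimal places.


Compute 2^(1/102) = 1.0068187028
Subtract 1: 1.0068187028 - 1 = 0.0068187028
Multiply by n: 102 * 0.0068187028 = 0.6955076856
Round to 4 dp: 0.6955

0.6955


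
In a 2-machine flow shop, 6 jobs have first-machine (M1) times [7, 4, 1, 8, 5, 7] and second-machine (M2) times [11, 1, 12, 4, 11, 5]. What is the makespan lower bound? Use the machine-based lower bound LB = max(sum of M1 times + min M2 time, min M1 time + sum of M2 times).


LB1 = sum(M1 times) + min(M2 times) = 32 + 1 = 33
LB2 = min(M1 times) + sum(M2 times) = 1 + 44 = 45
Lower bound = max(LB1, LB2) = max(33, 45) = 45

45


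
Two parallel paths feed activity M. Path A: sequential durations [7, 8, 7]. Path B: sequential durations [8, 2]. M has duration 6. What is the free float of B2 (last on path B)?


ES(B2) = sum of predecessors on chain B = 8
EF(B2) = ES + duration = 8 + 2 = 10
Successor of B2 is M. ES(M) = max(sum(A), sum(B)) = max(22, 10) = 22
Free float = ES(successor) - EF(current) = 22 - 10 = 12

12


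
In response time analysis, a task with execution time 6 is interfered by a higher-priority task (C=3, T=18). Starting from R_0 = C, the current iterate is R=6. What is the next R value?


R_next = C + ceil(R_prev / T_hp) * C_hp
ceil(6 / 18) = ceil(0.3333) = 1
Interference = 1 * 3 = 3
R_next = 6 + 3 = 9

9


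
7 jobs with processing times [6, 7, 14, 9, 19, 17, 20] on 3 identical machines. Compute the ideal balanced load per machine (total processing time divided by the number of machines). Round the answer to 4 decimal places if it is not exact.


Total processing time = 6 + 7 + 14 + 9 + 19 + 17 + 20 = 92
Number of machines = 3
Ideal balanced load = 92 / 3 = 30.6667

30.6667


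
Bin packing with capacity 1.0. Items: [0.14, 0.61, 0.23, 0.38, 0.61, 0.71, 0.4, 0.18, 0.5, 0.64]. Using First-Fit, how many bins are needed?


Place items sequentially using First-Fit:
  Item 0.14 -> new Bin 1
  Item 0.61 -> Bin 1 (now 0.75)
  Item 0.23 -> Bin 1 (now 0.98)
  Item 0.38 -> new Bin 2
  Item 0.61 -> Bin 2 (now 0.99)
  Item 0.71 -> new Bin 3
  Item 0.4 -> new Bin 4
  Item 0.18 -> Bin 3 (now 0.89)
  Item 0.5 -> Bin 4 (now 0.9)
  Item 0.64 -> new Bin 5
Total bins used = 5

5


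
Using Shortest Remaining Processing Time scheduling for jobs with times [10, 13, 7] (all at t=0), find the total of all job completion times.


Since all jobs arrive at t=0, SRPT equals SPT ordering.
SPT order: [7, 10, 13]
Completion times:
  Job 1: p=7, C=7
  Job 2: p=10, C=17
  Job 3: p=13, C=30
Total completion time = 7 + 17 + 30 = 54

54


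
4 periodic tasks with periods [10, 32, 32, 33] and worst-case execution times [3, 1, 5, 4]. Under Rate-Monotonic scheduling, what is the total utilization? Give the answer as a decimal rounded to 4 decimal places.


Compute individual utilizations (exact fractions):
  Task 1: C/T = 3/10 (approx. 0.3)
  Task 2: C/T = 1/32 (approx. 0.0313)
  Task 3: C/T = 5/32 (approx. 0.1563)
  Task 4: C/T = 4/33 (approx. 0.1212)
Total utilization U = 3/10 + 1/32 + 5/32 + 4/33 = 1607/2640
Rounded to 4 decimal places: U = 0.6087
RM (Liu & Layland) bound for 4 tasks = 0.756828; compare with U = 1607/2640 (approx. 0.608712)
U <= bound, so schedulable by RM sufficient condition.

0.6087


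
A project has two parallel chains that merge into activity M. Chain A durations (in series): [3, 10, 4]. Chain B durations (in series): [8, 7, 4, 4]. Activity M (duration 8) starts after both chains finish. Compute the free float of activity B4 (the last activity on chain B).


ES(B4) = sum of predecessors on chain B = 19
EF(B4) = ES + duration = 19 + 4 = 23
Successor of B4 is M. ES(M) = max(sum(A), sum(B)) = max(17, 23) = 23
Free float = ES(successor) - EF(current) = 23 - 23 = 0

0


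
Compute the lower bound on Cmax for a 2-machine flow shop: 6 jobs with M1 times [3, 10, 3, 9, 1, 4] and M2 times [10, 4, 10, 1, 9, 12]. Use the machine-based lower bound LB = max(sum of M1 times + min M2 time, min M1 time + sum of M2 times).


LB1 = sum(M1 times) + min(M2 times) = 30 + 1 = 31
LB2 = min(M1 times) + sum(M2 times) = 1 + 46 = 47
Lower bound = max(LB1, LB2) = max(31, 47) = 47

47


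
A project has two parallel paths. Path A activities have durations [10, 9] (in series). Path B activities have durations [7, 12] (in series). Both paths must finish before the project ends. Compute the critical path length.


Path A total = 10 + 9 = 19
Path B total = 7 + 12 = 19
Critical path = longest path = max(19, 19) = 19

19


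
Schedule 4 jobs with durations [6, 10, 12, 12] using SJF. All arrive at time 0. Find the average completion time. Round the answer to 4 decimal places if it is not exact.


SJF order (ascending): [6, 10, 12, 12]
Completion times:
  Job 1: burst=6, C=6
  Job 2: burst=10, C=16
  Job 3: burst=12, C=28
  Job 4: burst=12, C=40
Average completion = 90/4 = 22.5

22.5


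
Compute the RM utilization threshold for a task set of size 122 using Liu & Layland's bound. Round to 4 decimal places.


Compute 2^(1/122) = 1.0056977048
Subtract 1: 1.0056977048 - 1 = 0.0056977048
Multiply by n: 122 * 0.0056977048 = 0.6951199856
Round to 4 dp: 0.6951

0.6951


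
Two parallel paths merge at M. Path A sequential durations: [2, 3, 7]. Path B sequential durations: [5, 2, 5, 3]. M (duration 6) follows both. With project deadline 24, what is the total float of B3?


Forward pass: ES(B3) = sum of predecessors on chain B = 7
EF = ES + duration = 7 + 5 = 12
Backward pass: LF(M) = deadline = 24; LS(M) = 24 - 6 = 18
LF(B3) = LS(M) - sum(successors on chain B) = 18 - 3 = 15
LS = LF - duration = 15 - 5 = 10
Total float = LS - ES = 10 - 7 = 3

3


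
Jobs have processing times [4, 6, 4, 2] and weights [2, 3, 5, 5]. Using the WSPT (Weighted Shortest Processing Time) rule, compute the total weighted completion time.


Compute p/w ratios and sort ascending (WSPT): [(2, 5), (4, 5), (4, 2), (6, 3)]
Compute weighted completion times:
  Job (p=2,w=5): C=2, w*C=5*2=10
  Job (p=4,w=5): C=6, w*C=5*6=30
  Job (p=4,w=2): C=10, w*C=2*10=20
  Job (p=6,w=3): C=16, w*C=3*16=48
Total weighted completion time = 108

108


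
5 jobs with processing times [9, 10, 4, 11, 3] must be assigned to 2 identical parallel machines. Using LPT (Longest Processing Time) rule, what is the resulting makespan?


Sort jobs in decreasing order (LPT): [11, 10, 9, 4, 3]
Assign each job to the least loaded machine:
  Machine 1: jobs [11, 4, 3], load = 18
  Machine 2: jobs [10, 9], load = 19
Makespan = max load = 19

19


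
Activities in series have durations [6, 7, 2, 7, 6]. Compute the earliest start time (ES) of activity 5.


Activity 5 starts after activities 1 through 4 complete.
Predecessor durations: [6, 7, 2, 7]
ES = 6 + 7 + 2 + 7 = 22

22


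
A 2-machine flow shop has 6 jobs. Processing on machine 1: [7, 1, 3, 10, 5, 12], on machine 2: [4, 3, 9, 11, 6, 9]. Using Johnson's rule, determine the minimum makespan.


Apply Johnson's rule:
  Group 1 (a <= b): [(2, 1, 3), (3, 3, 9), (5, 5, 6), (4, 10, 11)]
  Group 2 (a > b): [(6, 12, 9), (1, 7, 4)]
Optimal job order: [2, 3, 5, 4, 6, 1]
Schedule:
  Job 2: M1 done at 1, M2 done at 4
  Job 3: M1 done at 4, M2 done at 13
  Job 5: M1 done at 9, M2 done at 19
  Job 4: M1 done at 19, M2 done at 30
  Job 6: M1 done at 31, M2 done at 40
  Job 1: M1 done at 38, M2 done at 44
Makespan = 44

44


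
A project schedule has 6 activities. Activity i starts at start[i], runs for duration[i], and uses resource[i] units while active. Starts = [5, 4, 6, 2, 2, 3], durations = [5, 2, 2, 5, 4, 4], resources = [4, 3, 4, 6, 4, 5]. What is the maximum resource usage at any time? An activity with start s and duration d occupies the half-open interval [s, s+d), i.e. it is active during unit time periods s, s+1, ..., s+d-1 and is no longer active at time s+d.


Each activity i is active on [start_i, start_i + duration_i).
Compute total resource usage per time slot:
  t=0: active resources = [], total = 0
  t=1: active resources = [], total = 0
  t=2: active resources = [6, 4], total = 10
  t=3: active resources = [6, 4, 5], total = 15
  t=4: active resources = [3, 6, 4, 5], total = 18
  t=5: active resources = [4, 3, 6, 4, 5], total = 22
  t=6: active resources = [4, 4, 6, 5], total = 19
  t=7: active resources = [4, 4], total = 8
  t=8: active resources = [4], total = 4
  t=9: active resources = [4], total = 4
Peak resource demand = 22

22


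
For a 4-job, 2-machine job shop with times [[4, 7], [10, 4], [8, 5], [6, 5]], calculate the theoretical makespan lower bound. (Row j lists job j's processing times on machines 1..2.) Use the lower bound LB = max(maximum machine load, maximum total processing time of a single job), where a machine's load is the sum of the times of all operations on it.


Machine loads:
  Machine 1: 4 + 10 + 8 + 6 = 28
  Machine 2: 7 + 4 + 5 + 5 = 21
Max machine load = 28
Job totals:
  Job 1: 11
  Job 2: 14
  Job 3: 13
  Job 4: 11
Max job total = 14
Lower bound = max(28, 14) = 28

28


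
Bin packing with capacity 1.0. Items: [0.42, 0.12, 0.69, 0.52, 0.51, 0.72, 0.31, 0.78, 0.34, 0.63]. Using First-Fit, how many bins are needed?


Place items sequentially using First-Fit:
  Item 0.42 -> new Bin 1
  Item 0.12 -> Bin 1 (now 0.54)
  Item 0.69 -> new Bin 2
  Item 0.52 -> new Bin 3
  Item 0.51 -> new Bin 4
  Item 0.72 -> new Bin 5
  Item 0.31 -> Bin 1 (now 0.85)
  Item 0.78 -> new Bin 6
  Item 0.34 -> Bin 3 (now 0.86)
  Item 0.63 -> new Bin 7
Total bins used = 7

7


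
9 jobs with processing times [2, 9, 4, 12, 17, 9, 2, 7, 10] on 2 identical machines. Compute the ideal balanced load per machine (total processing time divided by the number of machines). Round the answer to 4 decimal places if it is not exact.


Total processing time = 2 + 9 + 4 + 12 + 17 + 9 + 2 + 7 + 10 = 72
Number of machines = 2
Ideal balanced load = 72 / 2 = 36.0

36.0


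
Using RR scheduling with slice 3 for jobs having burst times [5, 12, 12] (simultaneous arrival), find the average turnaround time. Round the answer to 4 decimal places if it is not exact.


Time quantum = 3
Execution trace:
  J1 runs 3 units, time = 3
  J2 runs 3 units, time = 6
  J3 runs 3 units, time = 9
  J1 runs 2 units, time = 11
  J2 runs 3 units, time = 14
  J3 runs 3 units, time = 17
  J2 runs 3 units, time = 20
  J3 runs 3 units, time = 23
  J2 runs 3 units, time = 26
  J3 runs 3 units, time = 29
Finish times: [11, 26, 29]
Average turnaround = 66/3 = 22.0

22.0


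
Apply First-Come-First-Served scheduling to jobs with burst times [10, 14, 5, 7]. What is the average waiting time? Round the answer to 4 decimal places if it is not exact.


FCFS order (as given): [10, 14, 5, 7]
Waiting times:
  Job 1: wait = 0
  Job 2: wait = 10
  Job 3: wait = 24
  Job 4: wait = 29
Sum of waiting times = 63
Average waiting time = 63/4 = 15.75

15.75
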